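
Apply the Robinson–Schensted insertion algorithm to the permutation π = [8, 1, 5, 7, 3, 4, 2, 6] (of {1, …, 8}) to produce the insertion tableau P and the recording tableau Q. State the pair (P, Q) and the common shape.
P = [1, 2, 4, 6] / [3, 7] / [5] / [8];  Q = [1, 3, 4, 8] / [2, 6] / [5] / [7];  common shape = (4, 2, 1, 1)

Row-insert the values π_1, π_2, … into P one at a time, bumping the leftmost entry strictly greater than the inserted value down to the next row. The recording tableau Q records, in position (i, j), the step at which that cell was added to P.
  Insert 8 (step 1): P = [8];  Q = [1]
  Insert 1 (step 2): P = [1] / [8];  Q = [1] / [2]
  Insert 5 (step 3): P = [1, 5] / [8];  Q = [1, 3] / [2]
  Insert 7 (step 4): P = [1, 5, 7] / [8];  Q = [1, 3, 4] / [2]
  Insert 3 (step 5): P = [1, 3, 7] / [5] / [8];  Q = [1, 3, 4] / [2] / [5]
  Insert 4 (step 6): P = [1, 3, 4] / [5, 7] / [8];  Q = [1, 3, 4] / [2, 6] / [5]
  Insert 2 (step 7): P = [1, 2, 4] / [3, 7] / [5] / [8];  Q = [1, 3, 4] / [2, 6] / [5] / [7]
  Insert 6 (step 8): P = [1, 2, 4, 6] / [3, 7] / [5] / [8];  Q = [1, 3, 4, 8] / [2, 6] / [5] / [7]
Final shape: (4, 2, 1, 1).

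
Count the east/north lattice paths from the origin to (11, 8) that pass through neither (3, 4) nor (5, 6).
Number of paths = 51201

Inclusion–exclusion. Total paths: C(19, 11) = 75582. Through P₁: C(7, 3)·C(12, 8) = 17325. Through P₂: C(11, 5)·C(8, 6) = 12936. Since P₁ is strictly southwest of P₂, a monotone path through both must visit P₁ then P₂; paths through both = C(7, 3)·C(4, 2)·C(8, 6) = 5880. Avoid both = 75582 − 17325 − 12936 + 5880 = 51201.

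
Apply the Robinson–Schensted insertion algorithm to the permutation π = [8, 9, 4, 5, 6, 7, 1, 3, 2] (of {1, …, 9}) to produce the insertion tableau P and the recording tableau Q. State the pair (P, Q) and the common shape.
P = [1, 2, 6, 7] / [3, 5] / [4, 9] / [8];  Q = [1, 2, 5, 6] / [3, 4] / [7, 8] / [9];  common shape = (4, 2, 2, 1)

Row-insert the values π_1, π_2, … into P one at a time, bumping the leftmost entry strictly greater than the inserted value down to the next row. The recording tableau Q records, in position (i, j), the step at which that cell was added to P.
  Insert 8 (step 1): P = [8];  Q = [1]
  Insert 9 (step 2): P = [8, 9];  Q = [1, 2]
  Insert 4 (step 3): P = [4, 9] / [8];  Q = [1, 2] / [3]
  Insert 5 (step 4): P = [4, 5] / [8, 9];  Q = [1, 2] / [3, 4]
  Insert 6 (step 5): P = [4, 5, 6] / [8, 9];  Q = [1, 2, 5] / [3, 4]
  Insert 7 (step 6): P = [4, 5, 6, 7] / [8, 9];  Q = [1, 2, 5, 6] / [3, 4]
  Insert 1 (step 7): P = [1, 5, 6, 7] / [4, 9] / [8];  Q = [1, 2, 5, 6] / [3, 4] / [7]
  Insert 3 (step 8): P = [1, 3, 6, 7] / [4, 5] / [8, 9];  Q = [1, 2, 5, 6] / [3, 4] / [7, 8]
  Insert 2 (step 9): P = [1, 2, 6, 7] / [3, 5] / [4, 9] / [8];  Q = [1, 2, 5, 6] / [3, 4] / [7, 8] / [9]
Final shape: (4, 2, 2, 1).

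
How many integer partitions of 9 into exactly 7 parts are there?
p(9, 7 parts) = 2

Partitions of n into exactly k parts ↔ partitions of n − k into at most k parts (subtract 1 from each part). For n = 9, k = 7, the partitions are: 3+1+1+1+1+1+1, 2+2+1+1+1+1+1. Count = 2.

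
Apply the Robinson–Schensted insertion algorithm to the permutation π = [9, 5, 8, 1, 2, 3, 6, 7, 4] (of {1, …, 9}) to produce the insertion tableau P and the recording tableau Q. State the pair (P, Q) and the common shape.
P = [1, 2, 3, 4, 7] / [5, 6] / [8] / [9];  Q = [1, 3, 6, 7, 8] / [2, 5] / [4] / [9];  common shape = (5, 2, 1, 1)

Row-insert the values π_1, π_2, … into P one at a time, bumping the leftmost entry strictly greater than the inserted value down to the next row. The recording tableau Q records, in position (i, j), the step at which that cell was added to P.
  Insert 9 (step 1): P = [9];  Q = [1]
  Insert 5 (step 2): P = [5] / [9];  Q = [1] / [2]
  Insert 8 (step 3): P = [5, 8] / [9];  Q = [1, 3] / [2]
  Insert 1 (step 4): P = [1, 8] / [5] / [9];  Q = [1, 3] / [2] / [4]
  Insert 2 (step 5): P = [1, 2] / [5, 8] / [9];  Q = [1, 3] / [2, 5] / [4]
  Insert 3 (step 6): P = [1, 2, 3] / [5, 8] / [9];  Q = [1, 3, 6] / [2, 5] / [4]
  Insert 6 (step 7): P = [1, 2, 3, 6] / [5, 8] / [9];  Q = [1, 3, 6, 7] / [2, 5] / [4]
  Insert 7 (step 8): P = [1, 2, 3, 6, 7] / [5, 8] / [9];  Q = [1, 3, 6, 7, 8] / [2, 5] / [4]
  Insert 4 (step 9): P = [1, 2, 3, 4, 7] / [5, 6] / [8] / [9];  Q = [1, 3, 6, 7, 8] / [2, 5] / [4] / [9]
Final shape: (5, 2, 1, 1).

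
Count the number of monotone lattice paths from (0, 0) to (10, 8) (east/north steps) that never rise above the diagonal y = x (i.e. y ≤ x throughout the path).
Number of paths = 11934

By the reflection principle (André's argument), the number of monotone paths to (10, 8) with n ≤ m that never go above y = x is C(18, 10) − C(18, 11) = 43758 − 31824 = 11934.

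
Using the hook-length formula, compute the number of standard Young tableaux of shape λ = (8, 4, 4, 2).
# SYT of shape (8, 4, 4, 2) = 3007368

Hook-length formula: f^λ = n! / Π hook(c), product over all cells c of the Young diagram. For λ = (8, 4, 4, 2), n = 18 boxes. Hook lengths by row (left-to-right, top-to-bottom): [11, 10, 8, 7, 4, 3, 2, 1]; [6, 5, 3, 2]; [5, 4, 2, 1]; [2, 1]. Product of hooks = 2128896000. So f^λ = 18! / 2128896000 = 6402373705728000 / 2128896000 = 3007368.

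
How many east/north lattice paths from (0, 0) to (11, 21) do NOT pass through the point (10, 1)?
Number of paths = 129024249

Total paths from (0, 0) to (11, 21): C(32, 11) = 129024480. Paths through (10, 1): (paths (0, 0) → (10, 1)) × (paths (10, 1) → (11, 21)) = C(11, 10) · C(21, 1) = 11 · 21 = 231. Avoidance count = 129024480 − 231 = 129024249.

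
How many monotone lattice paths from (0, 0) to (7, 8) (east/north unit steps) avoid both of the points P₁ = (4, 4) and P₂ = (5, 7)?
Number of paths = 2449

Inclusion–exclusion. Total paths: C(15, 7) = 6435. Through P₁: C(8, 4)·C(7, 3) = 2450. Through P₂: C(12, 5)·C(3, 2) = 2376. Since P₁ is strictly southwest of P₂, a monotone path through both must visit P₁ then P₂; paths through both = C(8, 4)·C(4, 1)·C(3, 2) = 840. Avoid both = 6435 − 2450 − 2376 + 840 = 2449.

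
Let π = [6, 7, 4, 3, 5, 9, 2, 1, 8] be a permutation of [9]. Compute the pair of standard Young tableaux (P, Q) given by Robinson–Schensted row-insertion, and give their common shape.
P = [1, 5, 8] / [2, 7, 9] / [3] / [4] / [6];  Q = [1, 2, 6] / [3, 5, 9] / [4] / [7] / [8];  common shape = (3, 3, 1, 1, 1)

Row-insert the values π_1, π_2, … into P one at a time, bumping the leftmost entry strictly greater than the inserted value down to the next row. The recording tableau Q records, in position (i, j), the step at which that cell was added to P.
  Insert 6 (step 1): P = [6];  Q = [1]
  Insert 7 (step 2): P = [6, 7];  Q = [1, 2]
  Insert 4 (step 3): P = [4, 7] / [6];  Q = [1, 2] / [3]
  Insert 3 (step 4): P = [3, 7] / [4] / [6];  Q = [1, 2] / [3] / [4]
  Insert 5 (step 5): P = [3, 5] / [4, 7] / [6];  Q = [1, 2] / [3, 5] / [4]
  Insert 9 (step 6): P = [3, 5, 9] / [4, 7] / [6];  Q = [1, 2, 6] / [3, 5] / [4]
  Insert 2 (step 7): P = [2, 5, 9] / [3, 7] / [4] / [6];  Q = [1, 2, 6] / [3, 5] / [4] / [7]
  Insert 1 (step 8): P = [1, 5, 9] / [2, 7] / [3] / [4] / [6];  Q = [1, 2, 6] / [3, 5] / [4] / [7] / [8]
  Insert 8 (step 9): P = [1, 5, 8] / [2, 7, 9] / [3] / [4] / [6];  Q = [1, 2, 6] / [3, 5, 9] / [4] / [7] / [8]
Final shape: (3, 3, 1, 1, 1).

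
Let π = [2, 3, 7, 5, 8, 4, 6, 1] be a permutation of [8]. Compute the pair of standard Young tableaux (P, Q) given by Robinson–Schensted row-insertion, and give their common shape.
P = [1, 3, 4, 6] / [2, 8] / [5] / [7];  Q = [1, 2, 3, 5] / [4, 7] / [6] / [8];  common shape = (4, 2, 1, 1)

Row-insert the values π_1, π_2, … into P one at a time, bumping the leftmost entry strictly greater than the inserted value down to the next row. The recording tableau Q records, in position (i, j), the step at which that cell was added to P.
  Insert 2 (step 1): P = [2];  Q = [1]
  Insert 3 (step 2): P = [2, 3];  Q = [1, 2]
  Insert 7 (step 3): P = [2, 3, 7];  Q = [1, 2, 3]
  Insert 5 (step 4): P = [2, 3, 5] / [7];  Q = [1, 2, 3] / [4]
  Insert 8 (step 5): P = [2, 3, 5, 8] / [7];  Q = [1, 2, 3, 5] / [4]
  Insert 4 (step 6): P = [2, 3, 4, 8] / [5] / [7];  Q = [1, 2, 3, 5] / [4] / [6]
  Insert 6 (step 7): P = [2, 3, 4, 6] / [5, 8] / [7];  Q = [1, 2, 3, 5] / [4, 7] / [6]
  Insert 1 (step 8): P = [1, 3, 4, 6] / [2, 8] / [5] / [7];  Q = [1, 2, 3, 5] / [4, 7] / [6] / [8]
Final shape: (4, 2, 1, 1).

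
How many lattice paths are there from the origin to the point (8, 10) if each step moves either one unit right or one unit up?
Number of paths = 43758

A monotone lattice path from (0, 0) to (8, 10) consists of 8 east steps and 10 north steps in some order, so it is determined by which 8 of the 18 steps are east. The count is C(18, 8) = 43758.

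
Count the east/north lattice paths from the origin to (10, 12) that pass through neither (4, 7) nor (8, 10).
Number of paths = 300938

Inclusion–exclusion. Total paths: C(22, 10) = 646646. Through P₁: C(11, 4)·C(11, 6) = 152460. Through P₂: C(18, 8)·C(4, 2) = 262548. Since P₁ is strictly southwest of P₂, a monotone path through both must visit P₁ then P₂; paths through both = C(11, 4)·C(7, 4)·C(4, 2) = 69300. Avoid both = 646646 − 152460 − 262548 + 69300 = 300938.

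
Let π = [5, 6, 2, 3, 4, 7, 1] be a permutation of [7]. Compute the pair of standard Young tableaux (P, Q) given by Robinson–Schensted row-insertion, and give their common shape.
P = [1, 3, 4, 7] / [2, 6] / [5];  Q = [1, 2, 5, 6] / [3, 4] / [7];  common shape = (4, 2, 1)

Row-insert the values π_1, π_2, … into P one at a time, bumping the leftmost entry strictly greater than the inserted value down to the next row. The recording tableau Q records, in position (i, j), the step at which that cell was added to P.
  Insert 5 (step 1): P = [5];  Q = [1]
  Insert 6 (step 2): P = [5, 6];  Q = [1, 2]
  Insert 2 (step 3): P = [2, 6] / [5];  Q = [1, 2] / [3]
  Insert 3 (step 4): P = [2, 3] / [5, 6];  Q = [1, 2] / [3, 4]
  Insert 4 (step 5): P = [2, 3, 4] / [5, 6];  Q = [1, 2, 5] / [3, 4]
  Insert 7 (step 6): P = [2, 3, 4, 7] / [5, 6];  Q = [1, 2, 5, 6] / [3, 4]
  Insert 1 (step 7): P = [1, 3, 4, 7] / [2, 6] / [5];  Q = [1, 2, 5, 6] / [3, 4] / [7]
Final shape: (4, 2, 1).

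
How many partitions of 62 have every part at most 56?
p(62, parts ≤ 56) = 1300137

Use the recurrence p(n, m) = p(n, m−1) + p(n−m, m): either the largest part is < m (count p(n, m−1)) or the largest part is exactly m (remove one copy of m, count p(n−m, m)). With p(0, ·) = 1 this gives p(62, parts ≤ 56) = 1300137. (By conjugating Young diagrams, this also counts partitions of 62 into at most 56 parts.)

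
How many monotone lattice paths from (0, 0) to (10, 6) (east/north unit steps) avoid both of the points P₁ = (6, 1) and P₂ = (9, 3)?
Number of paths = 6526

Inclusion–exclusion. Total paths: C(16, 10) = 8008. Through P₁: C(7, 6)·C(9, 4) = 882. Through P₂: C(12, 9)·C(4, 1) = 880. Since P₁ is strictly southwest of P₂, a monotone path through both must visit P₁ then P₂; paths through both = C(7, 6)·C(5, 3)·C(4, 1) = 280. Avoid both = 8008 − 882 − 880 + 280 = 6526.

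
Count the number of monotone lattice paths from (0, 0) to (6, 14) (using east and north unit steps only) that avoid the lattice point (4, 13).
Number of paths = 31620

Total paths from (0, 0) to (6, 14): C(20, 6) = 38760. Paths through (4, 13): (paths (0, 0) → (4, 13)) × (paths (4, 13) → (6, 14)) = C(17, 4) · C(3, 2) = 2380 · 3 = 7140. Avoidance count = 38760 − 7140 = 31620.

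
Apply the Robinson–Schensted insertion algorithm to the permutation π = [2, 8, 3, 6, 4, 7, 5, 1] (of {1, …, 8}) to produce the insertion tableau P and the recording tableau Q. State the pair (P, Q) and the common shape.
P = [1, 3, 4, 5] / [2, 7] / [6] / [8];  Q = [1, 2, 4, 6] / [3, 7] / [5] / [8];  common shape = (4, 2, 1, 1)

Row-insert the values π_1, π_2, … into P one at a time, bumping the leftmost entry strictly greater than the inserted value down to the next row. The recording tableau Q records, in position (i, j), the step at which that cell was added to P.
  Insert 2 (step 1): P = [2];  Q = [1]
  Insert 8 (step 2): P = [2, 8];  Q = [1, 2]
  Insert 3 (step 3): P = [2, 3] / [8];  Q = [1, 2] / [3]
  Insert 6 (step 4): P = [2, 3, 6] / [8];  Q = [1, 2, 4] / [3]
  Insert 4 (step 5): P = [2, 3, 4] / [6] / [8];  Q = [1, 2, 4] / [3] / [5]
  Insert 7 (step 6): P = [2, 3, 4, 7] / [6] / [8];  Q = [1, 2, 4, 6] / [3] / [5]
  Insert 5 (step 7): P = [2, 3, 4, 5] / [6, 7] / [8];  Q = [1, 2, 4, 6] / [3, 7] / [5]
  Insert 1 (step 8): P = [1, 3, 4, 5] / [2, 7] / [6] / [8];  Q = [1, 2, 4, 6] / [3, 7] / [5] / [8]
Final shape: (4, 2, 1, 1).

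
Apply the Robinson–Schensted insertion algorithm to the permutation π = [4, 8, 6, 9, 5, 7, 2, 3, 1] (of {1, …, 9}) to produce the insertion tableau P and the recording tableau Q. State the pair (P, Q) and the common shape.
P = [1, 3, 7] / [2, 5] / [4, 9] / [6] / [8];  Q = [1, 2, 4] / [3, 6] / [5, 8] / [7] / [9];  common shape = (3, 2, 2, 1, 1)

Row-insert the values π_1, π_2, … into P one at a time, bumping the leftmost entry strictly greater than the inserted value down to the next row. The recording tableau Q records, in position (i, j), the step at which that cell was added to P.
  Insert 4 (step 1): P = [4];  Q = [1]
  Insert 8 (step 2): P = [4, 8];  Q = [1, 2]
  Insert 6 (step 3): P = [4, 6] / [8];  Q = [1, 2] / [3]
  Insert 9 (step 4): P = [4, 6, 9] / [8];  Q = [1, 2, 4] / [3]
  Insert 5 (step 5): P = [4, 5, 9] / [6] / [8];  Q = [1, 2, 4] / [3] / [5]
  Insert 7 (step 6): P = [4, 5, 7] / [6, 9] / [8];  Q = [1, 2, 4] / [3, 6] / [5]
  Insert 2 (step 7): P = [2, 5, 7] / [4, 9] / [6] / [8];  Q = [1, 2, 4] / [3, 6] / [5] / [7]
  Insert 3 (step 8): P = [2, 3, 7] / [4, 5] / [6, 9] / [8];  Q = [1, 2, 4] / [3, 6] / [5, 8] / [7]
  Insert 1 (step 9): P = [1, 3, 7] / [2, 5] / [4, 9] / [6] / [8];  Q = [1, 2, 4] / [3, 6] / [5, 8] / [7] / [9]
Final shape: (3, 2, 2, 1, 1).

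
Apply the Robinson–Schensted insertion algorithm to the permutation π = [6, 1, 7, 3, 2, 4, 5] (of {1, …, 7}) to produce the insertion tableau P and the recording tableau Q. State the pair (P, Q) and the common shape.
P = [1, 2, 4, 5] / [3, 7] / [6];  Q = [1, 3, 6, 7] / [2, 4] / [5];  common shape = (4, 2, 1)

Row-insert the values π_1, π_2, … into P one at a time, bumping the leftmost entry strictly greater than the inserted value down to the next row. The recording tableau Q records, in position (i, j), the step at which that cell was added to P.
  Insert 6 (step 1): P = [6];  Q = [1]
  Insert 1 (step 2): P = [1] / [6];  Q = [1] / [2]
  Insert 7 (step 3): P = [1, 7] / [6];  Q = [1, 3] / [2]
  Insert 3 (step 4): P = [1, 3] / [6, 7];  Q = [1, 3] / [2, 4]
  Insert 2 (step 5): P = [1, 2] / [3, 7] / [6];  Q = [1, 3] / [2, 4] / [5]
  Insert 4 (step 6): P = [1, 2, 4] / [3, 7] / [6];  Q = [1, 3, 6] / [2, 4] / [5]
  Insert 5 (step 7): P = [1, 2, 4, 5] / [3, 7] / [6];  Q = [1, 3, 6, 7] / [2, 4] / [5]
Final shape: (4, 2, 1).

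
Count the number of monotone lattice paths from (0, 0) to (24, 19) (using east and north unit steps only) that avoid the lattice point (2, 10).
Number of paths = 799141866900

Total paths from (0, 0) to (24, 19): C(43, 24) = 800472431850. Paths through (2, 10): (paths (0, 0) → (2, 10)) × (paths (2, 10) → (24, 19)) = C(12, 2) · C(31, 22) = 66 · 20160075 = 1330564950. Avoidance count = 800472431850 − 1330564950 = 799141866900.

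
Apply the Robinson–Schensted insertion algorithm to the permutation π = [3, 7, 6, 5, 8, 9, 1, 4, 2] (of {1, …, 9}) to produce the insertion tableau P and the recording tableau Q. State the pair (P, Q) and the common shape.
P = [1, 2, 8, 9] / [3, 4] / [5] / [6] / [7];  Q = [1, 2, 5, 6] / [3, 8] / [4] / [7] / [9];  common shape = (4, 2, 1, 1, 1)

Row-insert the values π_1, π_2, … into P one at a time, bumping the leftmost entry strictly greater than the inserted value down to the next row. The recording tableau Q records, in position (i, j), the step at which that cell was added to P.
  Insert 3 (step 1): P = [3];  Q = [1]
  Insert 7 (step 2): P = [3, 7];  Q = [1, 2]
  Insert 6 (step 3): P = [3, 6] / [7];  Q = [1, 2] / [3]
  Insert 5 (step 4): P = [3, 5] / [6] / [7];  Q = [1, 2] / [3] / [4]
  Insert 8 (step 5): P = [3, 5, 8] / [6] / [7];  Q = [1, 2, 5] / [3] / [4]
  Insert 9 (step 6): P = [3, 5, 8, 9] / [6] / [7];  Q = [1, 2, 5, 6] / [3] / [4]
  Insert 1 (step 7): P = [1, 5, 8, 9] / [3] / [6] / [7];  Q = [1, 2, 5, 6] / [3] / [4] / [7]
  Insert 4 (step 8): P = [1, 4, 8, 9] / [3, 5] / [6] / [7];  Q = [1, 2, 5, 6] / [3, 8] / [4] / [7]
  Insert 2 (step 9): P = [1, 2, 8, 9] / [3, 4] / [5] / [6] / [7];  Q = [1, 2, 5, 6] / [3, 8] / [4] / [7] / [9]
Final shape: (4, 2, 1, 1, 1).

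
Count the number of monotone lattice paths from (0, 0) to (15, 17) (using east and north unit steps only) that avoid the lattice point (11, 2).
Number of paths = 565420392

Total paths from (0, 0) to (15, 17): C(32, 15) = 565722720. Paths through (11, 2): (paths (0, 0) → (11, 2)) × (paths (11, 2) → (15, 17)) = C(13, 11) · C(19, 4) = 78 · 3876 = 302328. Avoidance count = 565722720 − 302328 = 565420392.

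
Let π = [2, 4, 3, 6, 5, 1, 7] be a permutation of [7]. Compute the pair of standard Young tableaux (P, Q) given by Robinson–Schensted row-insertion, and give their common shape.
P = [1, 3, 5, 7] / [2, 6] / [4];  Q = [1, 2, 4, 7] / [3, 5] / [6];  common shape = (4, 2, 1)

Row-insert the values π_1, π_2, … into P one at a time, bumping the leftmost entry strictly greater than the inserted value down to the next row. The recording tableau Q records, in position (i, j), the step at which that cell was added to P.
  Insert 2 (step 1): P = [2];  Q = [1]
  Insert 4 (step 2): P = [2, 4];  Q = [1, 2]
  Insert 3 (step 3): P = [2, 3] / [4];  Q = [1, 2] / [3]
  Insert 6 (step 4): P = [2, 3, 6] / [4];  Q = [1, 2, 4] / [3]
  Insert 5 (step 5): P = [2, 3, 5] / [4, 6];  Q = [1, 2, 4] / [3, 5]
  Insert 1 (step 6): P = [1, 3, 5] / [2, 6] / [4];  Q = [1, 2, 4] / [3, 5] / [6]
  Insert 7 (step 7): P = [1, 3, 5, 7] / [2, 6] / [4];  Q = [1, 2, 4, 7] / [3, 5] / [6]
Final shape: (4, 2, 1).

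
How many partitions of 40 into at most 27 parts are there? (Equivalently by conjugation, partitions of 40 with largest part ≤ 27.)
p(40, parts ≤ 27) = 37066

Use the recurrence p(n, m) = p(n, m−1) + p(n−m, m): either the largest part is < m (count p(n, m−1)) or the largest part is exactly m (remove one copy of m, count p(n−m, m)). With p(0, ·) = 1 this gives p(40, parts ≤ 27) = 37066. (By conjugating Young diagrams, this also counts partitions of 40 into at most 27 parts.)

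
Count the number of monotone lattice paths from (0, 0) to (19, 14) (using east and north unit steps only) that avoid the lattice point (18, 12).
Number of paths = 559329525

Total paths from (0, 0) to (19, 14): C(33, 19) = 818809200. Paths through (18, 12): (paths (0, 0) → (18, 12)) × (paths (18, 12) → (19, 14)) = C(30, 18) · C(3, 1) = 86493225 · 3 = 259479675. Avoidance count = 818809200 − 259479675 = 559329525.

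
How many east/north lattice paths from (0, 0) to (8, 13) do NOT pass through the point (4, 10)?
Number of paths = 168455

Total paths from (0, 0) to (8, 13): C(21, 8) = 203490. Paths through (4, 10): (paths (0, 0) → (4, 10)) × (paths (4, 10) → (8, 13)) = C(14, 4) · C(7, 4) = 1001 · 35 = 35035. Avoidance count = 203490 − 35035 = 168455.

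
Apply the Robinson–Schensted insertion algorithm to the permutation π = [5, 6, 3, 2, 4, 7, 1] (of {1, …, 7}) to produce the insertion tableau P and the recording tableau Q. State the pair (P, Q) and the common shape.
P = [1, 4, 7] / [2, 6] / [3] / [5];  Q = [1, 2, 6] / [3, 5] / [4] / [7];  common shape = (3, 2, 1, 1)

Row-insert the values π_1, π_2, … into P one at a time, bumping the leftmost entry strictly greater than the inserted value down to the next row. The recording tableau Q records, in position (i, j), the step at which that cell was added to P.
  Insert 5 (step 1): P = [5];  Q = [1]
  Insert 6 (step 2): P = [5, 6];  Q = [1, 2]
  Insert 3 (step 3): P = [3, 6] / [5];  Q = [1, 2] / [3]
  Insert 2 (step 4): P = [2, 6] / [3] / [5];  Q = [1, 2] / [3] / [4]
  Insert 4 (step 5): P = [2, 4] / [3, 6] / [5];  Q = [1, 2] / [3, 5] / [4]
  Insert 7 (step 6): P = [2, 4, 7] / [3, 6] / [5];  Q = [1, 2, 6] / [3, 5] / [4]
  Insert 1 (step 7): P = [1, 4, 7] / [2, 6] / [3] / [5];  Q = [1, 2, 6] / [3, 5] / [4] / [7]
Final shape: (3, 2, 1, 1).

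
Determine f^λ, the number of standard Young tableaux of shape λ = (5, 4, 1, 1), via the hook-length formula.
# SYT of shape (5, 4, 1, 1) = 1155

Hook-length formula: f^λ = n! / Π hook(c), product over all cells c of the Young diagram. For λ = (5, 4, 1, 1), n = 11 boxes. Hook lengths by row (left-to-right, top-to-bottom): [8, 5, 4, 3, 1]; [6, 3, 2, 1]; [2]; [1]. Product of hooks = 34560. So f^λ = 11! / 34560 = 39916800 / 34560 = 1155.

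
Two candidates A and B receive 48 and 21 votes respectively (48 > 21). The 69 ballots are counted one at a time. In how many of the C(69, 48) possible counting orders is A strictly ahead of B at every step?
Strict-lead orderings = 105576915432168180

Total orderings of the 69 votes with 48 for A: C(69, 48) = 269807672771096460. By the Bertrand ballot formula (Cycle Lemma / reflection principle), the number of orderings in which A is strictly ahead of B throughout is (p − q)/(p + q) · C(p + q, p) = (48 − 21)/(48 + 21) · 269807672771096460 = 105576915432168180.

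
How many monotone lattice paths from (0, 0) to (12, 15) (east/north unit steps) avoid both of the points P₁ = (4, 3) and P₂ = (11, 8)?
Number of paths = 12592014

Inclusion–exclusion. Total paths: C(27, 12) = 17383860. Through P₁: C(7, 4)·C(20, 8) = 4408950. Through P₂: C(19, 11)·C(8, 1) = 604656. Since P₁ is strictly southwest of P₂, a monotone path through both must visit P₁ then P₂; paths through both = C(7, 4)·C(12, 7)·C(8, 1) = 221760. Avoid both = 17383860 − 4408950 − 604656 + 221760 = 12592014.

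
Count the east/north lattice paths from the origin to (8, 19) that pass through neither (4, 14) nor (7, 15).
Number of paths = 1042995

Inclusion–exclusion. Total paths: C(27, 8) = 2220075. Through P₁: C(18, 4)·C(9, 4) = 385560. Through P₂: C(22, 7)·C(5, 1) = 852720. Since P₁ is strictly southwest of P₂, a monotone path through both must visit P₁ then P₂; paths through both = C(18, 4)·C(4, 3)·C(5, 1) = 61200. Avoid both = 2220075 − 385560 − 852720 + 61200 = 1042995.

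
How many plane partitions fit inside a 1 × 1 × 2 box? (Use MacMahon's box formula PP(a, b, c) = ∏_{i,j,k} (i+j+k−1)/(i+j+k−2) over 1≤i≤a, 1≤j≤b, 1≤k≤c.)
PP(1, 1, 2) = 3

Evaluate the triple product over i = 1..1, j = 1..1, k = 1..2. The factors are (2/1) · (3/2). The numerators and denominators telescope so the product is an integer; carrying out the multiplication exactly gives PP(1, 1, 2) = 3.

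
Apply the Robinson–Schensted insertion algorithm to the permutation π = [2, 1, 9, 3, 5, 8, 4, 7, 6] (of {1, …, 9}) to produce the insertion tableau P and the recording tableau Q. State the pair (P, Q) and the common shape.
P = [1, 3, 4, 6] / [2, 5, 7] / [8] / [9];  Q = [1, 3, 5, 6] / [2, 4, 8] / [7] / [9];  common shape = (4, 3, 1, 1)

Row-insert the values π_1, π_2, … into P one at a time, bumping the leftmost entry strictly greater than the inserted value down to the next row. The recording tableau Q records, in position (i, j), the step at which that cell was added to P.
  Insert 2 (step 1): P = [2];  Q = [1]
  Insert 1 (step 2): P = [1] / [2];  Q = [1] / [2]
  Insert 9 (step 3): P = [1, 9] / [2];  Q = [1, 3] / [2]
  Insert 3 (step 4): P = [1, 3] / [2, 9];  Q = [1, 3] / [2, 4]
  Insert 5 (step 5): P = [1, 3, 5] / [2, 9];  Q = [1, 3, 5] / [2, 4]
  Insert 8 (step 6): P = [1, 3, 5, 8] / [2, 9];  Q = [1, 3, 5, 6] / [2, 4]
  Insert 4 (step 7): P = [1, 3, 4, 8] / [2, 5] / [9];  Q = [1, 3, 5, 6] / [2, 4] / [7]
  Insert 7 (step 8): P = [1, 3, 4, 7] / [2, 5, 8] / [9];  Q = [1, 3, 5, 6] / [2, 4, 8] / [7]
  Insert 6 (step 9): P = [1, 3, 4, 6] / [2, 5, 7] / [8] / [9];  Q = [1, 3, 5, 6] / [2, 4, 8] / [7] / [9]
Final shape: (4, 3, 1, 1).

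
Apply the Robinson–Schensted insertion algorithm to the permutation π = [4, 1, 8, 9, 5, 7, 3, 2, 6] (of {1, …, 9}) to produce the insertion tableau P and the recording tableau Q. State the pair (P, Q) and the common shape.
P = [1, 2, 6] / [3, 5, 7] / [4, 9] / [8];  Q = [1, 3, 4] / [2, 5, 6] / [7, 9] / [8];  common shape = (3, 3, 2, 1)

Row-insert the values π_1, π_2, … into P one at a time, bumping the leftmost entry strictly greater than the inserted value down to the next row. The recording tableau Q records, in position (i, j), the step at which that cell was added to P.
  Insert 4 (step 1): P = [4];  Q = [1]
  Insert 1 (step 2): P = [1] / [4];  Q = [1] / [2]
  Insert 8 (step 3): P = [1, 8] / [4];  Q = [1, 3] / [2]
  Insert 9 (step 4): P = [1, 8, 9] / [4];  Q = [1, 3, 4] / [2]
  Insert 5 (step 5): P = [1, 5, 9] / [4, 8];  Q = [1, 3, 4] / [2, 5]
  Insert 7 (step 6): P = [1, 5, 7] / [4, 8, 9];  Q = [1, 3, 4] / [2, 5, 6]
  Insert 3 (step 7): P = [1, 3, 7] / [4, 5, 9] / [8];  Q = [1, 3, 4] / [2, 5, 6] / [7]
  Insert 2 (step 8): P = [1, 2, 7] / [3, 5, 9] / [4] / [8];  Q = [1, 3, 4] / [2, 5, 6] / [7] / [8]
  Insert 6 (step 9): P = [1, 2, 6] / [3, 5, 7] / [4, 9] / [8];  Q = [1, 3, 4] / [2, 5, 6] / [7, 9] / [8]
Final shape: (3, 3, 2, 1).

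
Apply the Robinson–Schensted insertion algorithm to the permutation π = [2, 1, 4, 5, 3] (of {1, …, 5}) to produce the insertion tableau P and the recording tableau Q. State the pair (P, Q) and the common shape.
P = [1, 3, 5] / [2, 4];  Q = [1, 3, 4] / [2, 5];  common shape = (3, 2)

Row-insert the values π_1, π_2, … into P one at a time, bumping the leftmost entry strictly greater than the inserted value down to the next row. The recording tableau Q records, in position (i, j), the step at which that cell was added to P.
  Insert 2 (step 1): P = [2];  Q = [1]
  Insert 1 (step 2): P = [1] / [2];  Q = [1] / [2]
  Insert 4 (step 3): P = [1, 4] / [2];  Q = [1, 3] / [2]
  Insert 5 (step 4): P = [1, 4, 5] / [2];  Q = [1, 3, 4] / [2]
  Insert 3 (step 5): P = [1, 3, 5] / [2, 4];  Q = [1, 3, 4] / [2, 5]
Final shape: (3, 2).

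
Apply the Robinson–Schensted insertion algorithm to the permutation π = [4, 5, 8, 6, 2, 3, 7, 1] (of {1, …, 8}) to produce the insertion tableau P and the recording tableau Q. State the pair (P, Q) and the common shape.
P = [1, 3, 6, 7] / [2, 5] / [4] / [8];  Q = [1, 2, 3, 7] / [4, 6] / [5] / [8];  common shape = (4, 2, 1, 1)

Row-insert the values π_1, π_2, … into P one at a time, bumping the leftmost entry strictly greater than the inserted value down to the next row. The recording tableau Q records, in position (i, j), the step at which that cell was added to P.
  Insert 4 (step 1): P = [4];  Q = [1]
  Insert 5 (step 2): P = [4, 5];  Q = [1, 2]
  Insert 8 (step 3): P = [4, 5, 8];  Q = [1, 2, 3]
  Insert 6 (step 4): P = [4, 5, 6] / [8];  Q = [1, 2, 3] / [4]
  Insert 2 (step 5): P = [2, 5, 6] / [4] / [8];  Q = [1, 2, 3] / [4] / [5]
  Insert 3 (step 6): P = [2, 3, 6] / [4, 5] / [8];  Q = [1, 2, 3] / [4, 6] / [5]
  Insert 7 (step 7): P = [2, 3, 6, 7] / [4, 5] / [8];  Q = [1, 2, 3, 7] / [4, 6] / [5]
  Insert 1 (step 8): P = [1, 3, 6, 7] / [2, 5] / [4] / [8];  Q = [1, 2, 3, 7] / [4, 6] / [5] / [8]
Final shape: (4, 2, 1, 1).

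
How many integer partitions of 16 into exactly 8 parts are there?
p(16, 8 parts) = 22

Partitions of n into exactly k parts ↔ partitions of n − k into at most k parts (subtract 1 from each part). For n = 16, k = 8, the partitions are: 9+1+1+1+1+1+1+1, 8+2+1+1+1+1+1+1, 7+3+1+1+1+1+1+1, 7+2+2+1+1+1+1+1, 6+4+1+1+1+1+1+1, 6+3+2+1+1+1+1+1, 6+2+2+2+1+1+1+1, 5+5+1+1+1+1+1+1, 5+4+2+1+1+1+1+1, 5+3+3+1+1+1+1+1, 5+3+2+2+1+1+1+1, 5+2+2+2+2+1+1+1, 4+4+3+1+1+1+1+1, 4+4+2+2+1+1+1+1, 4+3+3+2+1+1+1+1, 4+3+2+2+2+1+1+1, 4+2+2+2+2+2+1+1, 3+3+3+3+1+1+1+1, 3+3+3+2+2+1+1+1, 3+3+2+2+2+2+1+1, 3+2+2+2+2+2+2+1, 2+2+2+2+2+2+2+2. Count = 22.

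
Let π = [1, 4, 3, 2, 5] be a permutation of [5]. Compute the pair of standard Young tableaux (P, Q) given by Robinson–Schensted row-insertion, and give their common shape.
P = [1, 2, 5] / [3] / [4];  Q = [1, 2, 5] / [3] / [4];  common shape = (3, 1, 1)

Row-insert the values π_1, π_2, … into P one at a time, bumping the leftmost entry strictly greater than the inserted value down to the next row. The recording tableau Q records, in position (i, j), the step at which that cell was added to P.
  Insert 1 (step 1): P = [1];  Q = [1]
  Insert 4 (step 2): P = [1, 4];  Q = [1, 2]
  Insert 3 (step 3): P = [1, 3] / [4];  Q = [1, 2] / [3]
  Insert 2 (step 4): P = [1, 2] / [3] / [4];  Q = [1, 2] / [3] / [4]
  Insert 5 (step 5): P = [1, 2, 5] / [3] / [4];  Q = [1, 2, 5] / [3] / [4]
Final shape: (3, 1, 1).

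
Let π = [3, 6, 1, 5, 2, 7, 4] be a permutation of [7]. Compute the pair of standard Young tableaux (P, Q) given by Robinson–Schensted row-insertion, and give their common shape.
P = [1, 2, 4] / [3, 5, 7] / [6];  Q = [1, 2, 6] / [3, 4, 7] / [5];  common shape = (3, 3, 1)

Row-insert the values π_1, π_2, … into P one at a time, bumping the leftmost entry strictly greater than the inserted value down to the next row. The recording tableau Q records, in position (i, j), the step at which that cell was added to P.
  Insert 3 (step 1): P = [3];  Q = [1]
  Insert 6 (step 2): P = [3, 6];  Q = [1, 2]
  Insert 1 (step 3): P = [1, 6] / [3];  Q = [1, 2] / [3]
  Insert 5 (step 4): P = [1, 5] / [3, 6];  Q = [1, 2] / [3, 4]
  Insert 2 (step 5): P = [1, 2] / [3, 5] / [6];  Q = [1, 2] / [3, 4] / [5]
  Insert 7 (step 6): P = [1, 2, 7] / [3, 5] / [6];  Q = [1, 2, 6] / [3, 4] / [5]
  Insert 4 (step 7): P = [1, 2, 4] / [3, 5, 7] / [6];  Q = [1, 2, 6] / [3, 4, 7] / [5]
Final shape: (3, 3, 1).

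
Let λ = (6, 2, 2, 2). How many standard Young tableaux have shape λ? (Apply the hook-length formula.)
# SYT of shape (6, 2, 2, 2) = 1925

Hook-length formula: f^λ = n! / Π hook(c), product over all cells c of the Young diagram. For λ = (6, 2, 2, 2), n = 12 boxes. Hook lengths by row (left-to-right, top-to-bottom): [9, 8, 4, 3, 2, 1]; [4, 3]; [3, 2]; [2, 1]. Product of hooks = 248832. So f^λ = 12! / 248832 = 479001600 / 248832 = 1925.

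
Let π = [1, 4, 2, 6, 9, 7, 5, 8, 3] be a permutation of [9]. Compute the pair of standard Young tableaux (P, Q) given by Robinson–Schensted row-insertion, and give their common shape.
P = [1, 2, 3, 7, 8] / [4, 5] / [6] / [9];  Q = [1, 2, 4, 5, 8] / [3, 6] / [7] / [9];  common shape = (5, 2, 1, 1)

Row-insert the values π_1, π_2, … into P one at a time, bumping the leftmost entry strictly greater than the inserted value down to the next row. The recording tableau Q records, in position (i, j), the step at which that cell was added to P.
  Insert 1 (step 1): P = [1];  Q = [1]
  Insert 4 (step 2): P = [1, 4];  Q = [1, 2]
  Insert 2 (step 3): P = [1, 2] / [4];  Q = [1, 2] / [3]
  Insert 6 (step 4): P = [1, 2, 6] / [4];  Q = [1, 2, 4] / [3]
  Insert 9 (step 5): P = [1, 2, 6, 9] / [4];  Q = [1, 2, 4, 5] / [3]
  Insert 7 (step 6): P = [1, 2, 6, 7] / [4, 9];  Q = [1, 2, 4, 5] / [3, 6]
  Insert 5 (step 7): P = [1, 2, 5, 7] / [4, 6] / [9];  Q = [1, 2, 4, 5] / [3, 6] / [7]
  Insert 8 (step 8): P = [1, 2, 5, 7, 8] / [4, 6] / [9];  Q = [1, 2, 4, 5, 8] / [3, 6] / [7]
  Insert 3 (step 9): P = [1, 2, 3, 7, 8] / [4, 5] / [6] / [9];  Q = [1, 2, 4, 5, 8] / [3, 6] / [7] / [9]
Final shape: (5, 2, 1, 1).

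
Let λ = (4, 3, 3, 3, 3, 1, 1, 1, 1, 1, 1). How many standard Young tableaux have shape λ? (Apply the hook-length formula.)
# SYT of shape (4, 3, 3, 3, 3, 1, 1, 1, 1, 1, 1) = 77597520

Hook-length formula: f^λ = n! / Π hook(c), product over all cells c of the Young diagram. For λ = (4, 3, 3, 3, 3, 1, 1, 1, 1, 1, 1), n = 22 boxes. Hook lengths by row (left-to-right, top-to-bottom): [14, 7, 6, 1]; [12, 5, 4]; [11, 4, 3]; [10, 3, 2]; [9, 2, 1]; [6]; [5]; [4]; [3]; [2]; [1]. Product of hooks = 14485008384000. So f^λ = 22! / 14485008384000 = 1124000727777607680000 / 14485008384000 = 77597520.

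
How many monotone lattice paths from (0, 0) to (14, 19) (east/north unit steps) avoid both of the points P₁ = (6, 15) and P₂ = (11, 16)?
Number of paths = 537702300

Inclusion–exclusion. Total paths: C(33, 14) = 818809200. Through P₁: C(21, 6)·C(12, 8) = 26860680. Through P₂: C(27, 11)·C(6, 3) = 260757900. Since P₁ is strictly southwest of P₂, a monotone path through both must visit P₁ then P₂; paths through both = C(21, 6)·C(6, 5)·C(6, 3) = 6511680. Avoid both = 818809200 − 26860680 − 260757900 + 6511680 = 537702300.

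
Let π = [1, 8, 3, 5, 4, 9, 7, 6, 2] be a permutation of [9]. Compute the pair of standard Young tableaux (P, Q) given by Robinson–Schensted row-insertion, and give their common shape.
P = [1, 2, 4, 6] / [3, 7] / [5, 9] / [8];  Q = [1, 2, 4, 6] / [3, 7] / [5, 8] / [9];  common shape = (4, 2, 2, 1)

Row-insert the values π_1, π_2, … into P one at a time, bumping the leftmost entry strictly greater than the inserted value down to the next row. The recording tableau Q records, in position (i, j), the step at which that cell was added to P.
  Insert 1 (step 1): P = [1];  Q = [1]
  Insert 8 (step 2): P = [1, 8];  Q = [1, 2]
  Insert 3 (step 3): P = [1, 3] / [8];  Q = [1, 2] / [3]
  Insert 5 (step 4): P = [1, 3, 5] / [8];  Q = [1, 2, 4] / [3]
  Insert 4 (step 5): P = [1, 3, 4] / [5] / [8];  Q = [1, 2, 4] / [3] / [5]
  Insert 9 (step 6): P = [1, 3, 4, 9] / [5] / [8];  Q = [1, 2, 4, 6] / [3] / [5]
  Insert 7 (step 7): P = [1, 3, 4, 7] / [5, 9] / [8];  Q = [1, 2, 4, 6] / [3, 7] / [5]
  Insert 6 (step 8): P = [1, 3, 4, 6] / [5, 7] / [8, 9];  Q = [1, 2, 4, 6] / [3, 7] / [5, 8]
  Insert 2 (step 9): P = [1, 2, 4, 6] / [3, 7] / [5, 9] / [8];  Q = [1, 2, 4, 6] / [3, 7] / [5, 8] / [9]
Final shape: (4, 2, 2, 1).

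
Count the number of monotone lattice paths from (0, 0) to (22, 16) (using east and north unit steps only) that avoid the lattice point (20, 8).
Number of paths = 22100109705

Total paths from (0, 0) to (22, 16): C(38, 22) = 22239974430. Paths through (20, 8): (paths (0, 0) → (20, 8)) × (paths (20, 8) → (22, 16)) = C(28, 20) · C(10, 2) = 3108105 · 45 = 139864725. Avoidance count = 22239974430 − 139864725 = 22100109705.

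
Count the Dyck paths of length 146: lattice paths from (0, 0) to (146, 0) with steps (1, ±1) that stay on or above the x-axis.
C_73 = 79463489365077377841208237632349268884500

These Dyck paths are counted by the Catalan number C_n = (1/(n + 1)) · C(2n, n). For n = 73: C_73 = (1/74) · C(146, 73) = 5880298213015725960249409584793845897453000/74 = 79463489365077377841208237632349268884500.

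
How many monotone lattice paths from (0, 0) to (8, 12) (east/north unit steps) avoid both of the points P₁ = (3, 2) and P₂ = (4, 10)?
Number of paths = 82275

Inclusion–exclusion. Total paths: C(20, 8) = 125970. Through P₁: C(5, 3)·C(15, 5) = 30030. Through P₂: C(14, 4)·C(6, 4) = 15015. Since P₁ is strictly southwest of P₂, a monotone path through both must visit P₁ then P₂; paths through both = C(5, 3)·C(9, 1)·C(6, 4) = 1350. Avoid both = 125970 − 30030 − 15015 + 1350 = 82275.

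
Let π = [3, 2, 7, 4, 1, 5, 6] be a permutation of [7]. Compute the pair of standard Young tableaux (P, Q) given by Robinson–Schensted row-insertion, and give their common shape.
P = [1, 4, 5, 6] / [2, 7] / [3];  Q = [1, 3, 6, 7] / [2, 4] / [5];  common shape = (4, 2, 1)

Row-insert the values π_1, π_2, … into P one at a time, bumping the leftmost entry strictly greater than the inserted value down to the next row. The recording tableau Q records, in position (i, j), the step at which that cell was added to P.
  Insert 3 (step 1): P = [3];  Q = [1]
  Insert 2 (step 2): P = [2] / [3];  Q = [1] / [2]
  Insert 7 (step 3): P = [2, 7] / [3];  Q = [1, 3] / [2]
  Insert 4 (step 4): P = [2, 4] / [3, 7];  Q = [1, 3] / [2, 4]
  Insert 1 (step 5): P = [1, 4] / [2, 7] / [3];  Q = [1, 3] / [2, 4] / [5]
  Insert 5 (step 6): P = [1, 4, 5] / [2, 7] / [3];  Q = [1, 3, 6] / [2, 4] / [5]
  Insert 6 (step 7): P = [1, 4, 5, 6] / [2, 7] / [3];  Q = [1, 3, 6, 7] / [2, 4] / [5]
Final shape: (4, 2, 1).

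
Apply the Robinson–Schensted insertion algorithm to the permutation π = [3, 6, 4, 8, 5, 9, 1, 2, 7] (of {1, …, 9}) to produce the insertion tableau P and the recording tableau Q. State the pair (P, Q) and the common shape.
P = [1, 2, 5, 7] / [3, 4, 9] / [6, 8];  Q = [1, 2, 4, 6] / [3, 5, 9] / [7, 8];  common shape = (4, 3, 2)

Row-insert the values π_1, π_2, … into P one at a time, bumping the leftmost entry strictly greater than the inserted value down to the next row. The recording tableau Q records, in position (i, j), the step at which that cell was added to P.
  Insert 3 (step 1): P = [3];  Q = [1]
  Insert 6 (step 2): P = [3, 6];  Q = [1, 2]
  Insert 4 (step 3): P = [3, 4] / [6];  Q = [1, 2] / [3]
  Insert 8 (step 4): P = [3, 4, 8] / [6];  Q = [1, 2, 4] / [3]
  Insert 5 (step 5): P = [3, 4, 5] / [6, 8];  Q = [1, 2, 4] / [3, 5]
  Insert 9 (step 6): P = [3, 4, 5, 9] / [6, 8];  Q = [1, 2, 4, 6] / [3, 5]
  Insert 1 (step 7): P = [1, 4, 5, 9] / [3, 8] / [6];  Q = [1, 2, 4, 6] / [3, 5] / [7]
  Insert 2 (step 8): P = [1, 2, 5, 9] / [3, 4] / [6, 8];  Q = [1, 2, 4, 6] / [3, 5] / [7, 8]
  Insert 7 (step 9): P = [1, 2, 5, 7] / [3, 4, 9] / [6, 8];  Q = [1, 2, 4, 6] / [3, 5, 9] / [7, 8]
Final shape: (4, 3, 2).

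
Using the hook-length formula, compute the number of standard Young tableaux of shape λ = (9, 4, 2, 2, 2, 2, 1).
# SYT of shape (9, 4, 2, 2, 2, 2, 1) = 787913280

Hook-length formula: f^λ = n! / Π hook(c), product over all cells c of the Young diagram. For λ = (9, 4, 2, 2, 2, 2, 1), n = 22 boxes. Hook lengths by row (left-to-right, top-to-bottom): [15, 13, 8, 7, 5, 4, 3, 2, 1]; [9, 7, 2, 1]; [6, 4]; [5, 3]; [4, 2]; [3, 1]; [1]. Product of hooks = 1426553856000. So f^λ = 22! / 1426553856000 = 1124000727777607680000 / 1426553856000 = 787913280.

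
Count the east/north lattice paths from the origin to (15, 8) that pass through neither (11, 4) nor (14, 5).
Number of paths = 370092

Inclusion–exclusion. Total paths: C(23, 15) = 490314. Through P₁: C(15, 11)·C(8, 4) = 95550. Through P₂: C(19, 14)·C(4, 1) = 46512. Since P₁ is strictly southwest of P₂, a monotone path through both must visit P₁ then P₂; paths through both = C(15, 11)·C(4, 3)·C(4, 1) = 21840. Avoid both = 490314 − 95550 − 46512 + 21840 = 370092.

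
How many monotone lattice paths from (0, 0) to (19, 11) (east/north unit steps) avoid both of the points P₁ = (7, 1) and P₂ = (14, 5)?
Number of paths = 45301676

Inclusion–exclusion. Total paths: C(30, 19) = 54627300. Through P₁: C(8, 7)·C(22, 12) = 5173168. Through P₂: C(19, 14)·C(11, 5) = 5372136. Since P₁ is strictly southwest of P₂, a monotone path through both must visit P₁ then P₂; paths through both = C(8, 7)·C(11, 7)·C(11, 5) = 1219680. Avoid both = 54627300 − 5173168 − 5372136 + 1219680 = 45301676.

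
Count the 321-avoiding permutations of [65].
C_65 = 1440418573150919668872489894243865350

These 321-avoiding permutations are counted by the Catalan number C_n = (1/(n + 1)) · C(2n, n). For n = 65: C_65 = (1/66) · C(130, 65) = 95067625827960698145584333020095113100/66 = 1440418573150919668872489894243865350.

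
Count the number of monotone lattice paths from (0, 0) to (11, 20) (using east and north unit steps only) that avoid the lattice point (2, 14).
Number of paths = 84071715

Total paths from (0, 0) to (11, 20): C(31, 11) = 84672315. Paths through (2, 14): (paths (0, 0) → (2, 14)) × (paths (2, 14) → (11, 20)) = C(16, 2) · C(15, 9) = 120 · 5005 = 600600. Avoidance count = 84672315 − 600600 = 84071715.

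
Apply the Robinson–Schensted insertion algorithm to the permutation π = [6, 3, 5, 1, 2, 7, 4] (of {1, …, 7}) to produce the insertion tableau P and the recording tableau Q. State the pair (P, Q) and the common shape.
P = [1, 2, 4] / [3, 5, 7] / [6];  Q = [1, 3, 6] / [2, 5, 7] / [4];  common shape = (3, 3, 1)

Row-insert the values π_1, π_2, … into P one at a time, bumping the leftmost entry strictly greater than the inserted value down to the next row. The recording tableau Q records, in position (i, j), the step at which that cell was added to P.
  Insert 6 (step 1): P = [6];  Q = [1]
  Insert 3 (step 2): P = [3] / [6];  Q = [1] / [2]
  Insert 5 (step 3): P = [3, 5] / [6];  Q = [1, 3] / [2]
  Insert 1 (step 4): P = [1, 5] / [3] / [6];  Q = [1, 3] / [2] / [4]
  Insert 2 (step 5): P = [1, 2] / [3, 5] / [6];  Q = [1, 3] / [2, 5] / [4]
  Insert 7 (step 6): P = [1, 2, 7] / [3, 5] / [6];  Q = [1, 3, 6] / [2, 5] / [4]
  Insert 4 (step 7): P = [1, 2, 4] / [3, 5, 7] / [6];  Q = [1, 3, 6] / [2, 5, 7] / [4]
Final shape: (3, 3, 1).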